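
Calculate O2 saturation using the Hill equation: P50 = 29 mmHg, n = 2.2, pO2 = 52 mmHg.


Y = pO2^n / (P50^n + pO2^n)
Y = 52^2.2 / (29^2.2 + 52^2.2)
Y = 78.32%

78.32%


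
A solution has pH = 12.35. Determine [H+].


[H+] = 10^(-pH)
[H+] = 10^(-12.35)
[H+] = 4.467e-13 M

4.467e-13 M


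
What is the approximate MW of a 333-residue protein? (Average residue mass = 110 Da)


MW = n_residues * 110 Da
MW = 333 * 110
MW = 36630 Da

36630 Da


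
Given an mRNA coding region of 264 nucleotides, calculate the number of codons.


codons = nucleotides / 3
codons = 264 / 3 = 88

88


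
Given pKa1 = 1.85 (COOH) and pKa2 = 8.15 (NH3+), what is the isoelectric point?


pI = (pKa1 + pKa2) / 2
pI = (1.85 + 8.15) / 2
pI = 5.0

5.0


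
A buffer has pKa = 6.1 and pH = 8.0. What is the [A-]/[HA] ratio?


[A-]/[HA] = 10^(pH - pKa)
= 10^(8.0 - 6.1)
= 79.4328

79.4328


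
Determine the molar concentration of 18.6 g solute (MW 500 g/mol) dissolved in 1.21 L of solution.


C = (mass / MW) / volume
C = (18.6 / 500) / 1.21
C = 0.0307 M

0.0307 M


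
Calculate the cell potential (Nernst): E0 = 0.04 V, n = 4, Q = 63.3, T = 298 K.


E = E0 - (RT/nF) * ln(Q)
E = 0.04 - (8.314 * 298 / (4 * 96485)) * ln(63.3)
E = 0.0134 V

0.0134 V


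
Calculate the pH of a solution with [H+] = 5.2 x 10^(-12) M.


pH = -log10([H+])
pH = -log10(5.2 x 10^(-12))
pH = 11.284

11.284


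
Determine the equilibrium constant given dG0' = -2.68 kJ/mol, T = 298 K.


Keq = exp(-dG0 * 1000 / (R * T))
Keq = exp(-(-2.68) * 1000 / (8.314 * 298))
Keq = 2.9497

2.9497


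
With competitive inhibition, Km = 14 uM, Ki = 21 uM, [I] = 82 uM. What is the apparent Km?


Km_app = Km * (1 + [I]/Ki)
Km_app = 14 * (1 + 82/21)
Km_app = 68.6667 uM

68.6667 uM


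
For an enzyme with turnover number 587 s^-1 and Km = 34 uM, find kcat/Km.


Catalytic efficiency = kcat / Km
= 587 / 34
= 17.2647 uM^-1*s^-1

17.2647 uM^-1*s^-1


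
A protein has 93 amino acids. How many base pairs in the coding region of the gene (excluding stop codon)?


Each amino acid = 1 codon = 3 bp
bp = 93 * 3 = 279 bp

279 bp


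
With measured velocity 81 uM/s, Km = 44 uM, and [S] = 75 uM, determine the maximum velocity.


Vmax = v * (Km + [S]) / [S]
Vmax = 81 * (44 + 75) / 75
Vmax = 128.52 uM/s

128.52 uM/s


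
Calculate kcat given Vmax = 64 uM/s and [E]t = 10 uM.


kcat = Vmax / [E]t
kcat = 64 / 10
kcat = 6.4 s^-1

6.4 s^-1


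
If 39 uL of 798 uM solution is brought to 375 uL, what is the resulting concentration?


C2 = C1 * V1 / V2
C2 = 798 * 39 / 375
C2 = 82.992 uM

82.992 uM


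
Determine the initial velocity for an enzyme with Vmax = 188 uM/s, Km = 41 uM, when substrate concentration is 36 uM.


v = Vmax * [S] / (Km + [S])
v = 188 * 36 / (41 + 36)
v = 87.8961 uM/s

87.8961 uM/s


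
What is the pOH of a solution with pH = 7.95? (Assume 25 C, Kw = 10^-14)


pOH = 14 - pH
pOH = 14 - 7.95
pOH = 6.05

6.05


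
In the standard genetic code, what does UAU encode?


Standard genetic code lookup.
Codon UAU -> Tyr

Tyr


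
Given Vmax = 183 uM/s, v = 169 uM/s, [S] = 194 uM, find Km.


Km = [S] * (Vmax - v) / v
Km = 194 * (183 - 169) / 169
Km = 16.071 uM

16.071 uM


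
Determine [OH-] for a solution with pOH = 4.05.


[OH-] = 10^(-pOH)
[OH-] = 10^(-4.05)
[OH-] = 8.913e-05 M

8.913e-05 M


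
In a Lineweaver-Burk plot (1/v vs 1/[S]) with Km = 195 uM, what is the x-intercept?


x-intercept = -1/Km
= -1/195
= -0.0051 1/uM

-0.0051 1/uM


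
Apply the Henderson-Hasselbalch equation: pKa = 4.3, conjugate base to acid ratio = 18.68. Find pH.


pH = pKa + log10([A-]/[HA])
pH = 4.3 + log10(18.68)
pH = 5.5714

5.5714


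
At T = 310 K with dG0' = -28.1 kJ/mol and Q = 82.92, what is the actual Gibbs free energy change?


dG = dG0' + RT * ln(Q) / 1000
dG = -28.1 + 8.314 * 310 * ln(82.92) / 1000
dG = -16.7136 kJ/mol

-16.7136 kJ/mol


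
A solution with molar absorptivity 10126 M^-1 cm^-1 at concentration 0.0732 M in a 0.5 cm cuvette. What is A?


A = epsilon * c * l
A = 10126 * 0.0732 * 0.5
A = 370.6116

370.6116


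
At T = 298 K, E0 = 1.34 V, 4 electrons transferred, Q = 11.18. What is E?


E = E0 - (RT/nF) * ln(Q)
E = 1.34 - (8.314 * 298 / (4 * 96485)) * ln(11.18)
E = 1.3245 V

1.3245 V


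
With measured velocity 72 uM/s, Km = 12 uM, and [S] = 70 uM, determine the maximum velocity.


Vmax = v * (Km + [S]) / [S]
Vmax = 72 * (12 + 70) / 70
Vmax = 84.3429 uM/s

84.3429 uM/s


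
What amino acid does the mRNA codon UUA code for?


Standard genetic code lookup.
Codon UUA -> Leu

Leu


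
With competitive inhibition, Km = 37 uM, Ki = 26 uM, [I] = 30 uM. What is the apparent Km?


Km_app = Km * (1 + [I]/Ki)
Km_app = 37 * (1 + 30/26)
Km_app = 79.6923 uM

79.6923 uM


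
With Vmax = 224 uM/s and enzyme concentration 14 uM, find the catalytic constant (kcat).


kcat = Vmax / [E]t
kcat = 224 / 14
kcat = 16.0 s^-1

16.0 s^-1


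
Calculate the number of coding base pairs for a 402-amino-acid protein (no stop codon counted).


Each amino acid = 1 codon = 3 bp
bp = 402 * 3 = 1206 bp

1206 bp


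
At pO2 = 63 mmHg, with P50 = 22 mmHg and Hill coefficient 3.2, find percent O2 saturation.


Y = pO2^n / (P50^n + pO2^n)
Y = 63^3.2 / (22^3.2 + 63^3.2)
Y = 96.66%

96.66%


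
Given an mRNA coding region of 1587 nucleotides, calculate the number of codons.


codons = nucleotides / 3
codons = 1587 / 3 = 529

529


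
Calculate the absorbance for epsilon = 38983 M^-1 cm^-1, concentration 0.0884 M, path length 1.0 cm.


A = epsilon * c * l
A = 38983 * 0.0884 * 1.0
A = 3446.0972

3446.0972


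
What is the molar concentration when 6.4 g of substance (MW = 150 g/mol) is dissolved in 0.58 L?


C = (mass / MW) / volume
C = (6.4 / 150) / 0.58
C = 0.0736 M

0.0736 M


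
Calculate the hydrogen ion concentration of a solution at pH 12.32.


[H+] = 10^(-pH)
[H+] = 10^(-12.32)
[H+] = 4.786e-13 M

4.786e-13 M


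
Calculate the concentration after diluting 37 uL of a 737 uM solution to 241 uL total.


C2 = C1 * V1 / V2
C2 = 737 * 37 / 241
C2 = 113.1494 uM

113.1494 uM


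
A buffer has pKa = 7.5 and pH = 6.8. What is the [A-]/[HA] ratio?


[A-]/[HA] = 10^(pH - pKa)
= 10^(6.8 - 7.5)
= 0.1995

0.1995


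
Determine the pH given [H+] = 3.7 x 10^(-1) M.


pH = -log10([H+])
pH = -log10(3.7 x 10^(-1))
pH = 0.4318

0.4318


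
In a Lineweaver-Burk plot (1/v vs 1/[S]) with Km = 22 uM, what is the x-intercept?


x-intercept = -1/Km
= -1/22
= -0.0455 1/uM

-0.0455 1/uM


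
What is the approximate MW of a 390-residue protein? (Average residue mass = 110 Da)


MW = n_residues * 110 Da
MW = 390 * 110
MW = 42900 Da

42900 Da


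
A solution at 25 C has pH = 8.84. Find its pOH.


pOH = 14 - pH
pOH = 14 - 8.84
pOH = 5.16

5.16


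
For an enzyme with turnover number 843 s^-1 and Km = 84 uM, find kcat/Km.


Catalytic efficiency = kcat / Km
= 843 / 84
= 10.0357 uM^-1*s^-1

10.0357 uM^-1*s^-1


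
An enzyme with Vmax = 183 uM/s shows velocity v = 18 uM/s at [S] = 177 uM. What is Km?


Km = [S] * (Vmax - v) / v
Km = 177 * (183 - 18) / 18
Km = 1622.5 uM

1622.5 uM


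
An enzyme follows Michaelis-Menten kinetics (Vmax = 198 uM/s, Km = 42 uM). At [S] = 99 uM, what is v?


v = Vmax * [S] / (Km + [S])
v = 198 * 99 / (42 + 99)
v = 139.0213 uM/s

139.0213 uM/s


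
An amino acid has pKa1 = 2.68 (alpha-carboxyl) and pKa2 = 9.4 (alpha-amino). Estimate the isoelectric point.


pI = (pKa1 + pKa2) / 2
pI = (2.68 + 9.4) / 2
pI = 6.04

6.04


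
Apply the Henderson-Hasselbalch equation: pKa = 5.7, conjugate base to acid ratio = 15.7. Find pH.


pH = pKa + log10([A-]/[HA])
pH = 5.7 + log10(15.7)
pH = 6.8959

6.8959


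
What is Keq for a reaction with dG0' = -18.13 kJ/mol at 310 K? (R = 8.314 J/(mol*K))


Keq = exp(-dG0 * 1000 / (R * T))
Keq = exp(-(-18.13) * 1000 / (8.314 * 310))
Keq = 1134.9959

1134.9959


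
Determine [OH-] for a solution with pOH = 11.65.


[OH-] = 10^(-pOH)
[OH-] = 10^(-11.65)
[OH-] = 2.239e-12 M

2.239e-12 M


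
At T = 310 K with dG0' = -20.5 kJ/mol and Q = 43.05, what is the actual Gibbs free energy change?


dG = dG0' + RT * ln(Q) / 1000
dG = -20.5 + 8.314 * 310 * ln(43.05) / 1000
dG = -10.8031 kJ/mol

-10.8031 kJ/mol


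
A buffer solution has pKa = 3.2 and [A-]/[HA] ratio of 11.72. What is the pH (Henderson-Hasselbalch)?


pH = pKa + log10([A-]/[HA])
pH = 3.2 + log10(11.72)
pH = 4.2689

4.2689


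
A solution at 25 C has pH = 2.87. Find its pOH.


pOH = 14 - pH
pOH = 14 - 2.87
pOH = 11.13

11.13


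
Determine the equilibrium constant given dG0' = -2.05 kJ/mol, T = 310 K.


Keq = exp(-dG0 * 1000 / (R * T))
Keq = exp(-(-2.05) * 1000 / (8.314 * 310))
Keq = 2.2153

2.2153


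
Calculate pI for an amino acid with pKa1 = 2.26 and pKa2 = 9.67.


pI = (pKa1 + pKa2) / 2
pI = (2.26 + 9.67) / 2
pI = 5.965

5.965


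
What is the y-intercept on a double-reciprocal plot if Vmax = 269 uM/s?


y-intercept = 1/Vmax
= 1/269
= 0.0037 s/uM

0.0037 s/uM


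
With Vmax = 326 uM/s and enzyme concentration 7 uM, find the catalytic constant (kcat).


kcat = Vmax / [E]t
kcat = 326 / 7
kcat = 46.5714 s^-1

46.5714 s^-1


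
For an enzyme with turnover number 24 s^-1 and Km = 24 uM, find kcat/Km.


Catalytic efficiency = kcat / Km
= 24 / 24
= 1.0 uM^-1*s^-1

1.0 uM^-1*s^-1


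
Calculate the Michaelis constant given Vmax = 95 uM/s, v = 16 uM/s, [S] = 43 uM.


Km = [S] * (Vmax - v) / v
Km = 43 * (95 - 16) / 16
Km = 212.3125 uM

212.3125 uM


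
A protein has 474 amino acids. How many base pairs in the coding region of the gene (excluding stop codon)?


Each amino acid = 1 codon = 3 bp
bp = 474 * 3 = 1422 bp

1422 bp


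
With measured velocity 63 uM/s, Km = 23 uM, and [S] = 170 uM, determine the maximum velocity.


Vmax = v * (Km + [S]) / [S]
Vmax = 63 * (23 + 170) / 170
Vmax = 71.5235 uM/s

71.5235 uM/s


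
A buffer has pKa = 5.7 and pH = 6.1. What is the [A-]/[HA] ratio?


[A-]/[HA] = 10^(pH - pKa)
= 10^(6.1 - 5.7)
= 2.5119

2.5119


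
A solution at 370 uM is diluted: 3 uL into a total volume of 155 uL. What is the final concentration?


C2 = C1 * V1 / V2
C2 = 370 * 3 / 155
C2 = 7.1613 uM

7.1613 uM


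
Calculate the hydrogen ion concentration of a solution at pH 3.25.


[H+] = 10^(-pH)
[H+] = 10^(-3.25)
[H+] = 5.623e-04 M

5.623e-04 M


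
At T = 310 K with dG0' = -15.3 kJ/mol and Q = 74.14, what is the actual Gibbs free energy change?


dG = dG0' + RT * ln(Q) / 1000
dG = -15.3 + 8.314 * 310 * ln(74.14) / 1000
dG = -4.2021 kJ/mol

-4.2021 kJ/mol


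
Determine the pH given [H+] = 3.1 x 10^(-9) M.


pH = -log10([H+])
pH = -log10(3.1 x 10^(-9))
pH = 8.5086

8.5086


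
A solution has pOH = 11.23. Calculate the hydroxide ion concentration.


[OH-] = 10^(-pOH)
[OH-] = 10^(-11.23)
[OH-] = 5.888e-12 M

5.888e-12 M


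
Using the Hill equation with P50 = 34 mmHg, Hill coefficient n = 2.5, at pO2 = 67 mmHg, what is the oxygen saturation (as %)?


Y = pO2^n / (P50^n + pO2^n)
Y = 67^2.5 / (34^2.5 + 67^2.5)
Y = 84.5%

84.5%


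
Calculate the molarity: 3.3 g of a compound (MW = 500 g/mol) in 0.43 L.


C = (mass / MW) / volume
C = (3.3 / 500) / 0.43
C = 0.0153 M

0.0153 M


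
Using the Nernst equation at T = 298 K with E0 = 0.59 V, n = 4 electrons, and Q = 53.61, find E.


E = E0 - (RT/nF) * ln(Q)
E = 0.59 - (8.314 * 298 / (4 * 96485)) * ln(53.61)
E = 0.5644 V

0.5644 V


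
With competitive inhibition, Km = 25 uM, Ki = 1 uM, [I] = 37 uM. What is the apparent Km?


Km_app = Km * (1 + [I]/Ki)
Km_app = 25 * (1 + 37/1)
Km_app = 950.0 uM

950.0 uM


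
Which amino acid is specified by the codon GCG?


Standard genetic code lookup.
Codon GCG -> Ala

Ala


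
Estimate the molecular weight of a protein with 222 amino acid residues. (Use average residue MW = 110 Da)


MW = n_residues * 110 Da
MW = 222 * 110
MW = 24420 Da

24420 Da


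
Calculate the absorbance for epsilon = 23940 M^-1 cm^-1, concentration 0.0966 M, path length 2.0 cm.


A = epsilon * c * l
A = 23940 * 0.0966 * 2.0
A = 4625.208

4625.208


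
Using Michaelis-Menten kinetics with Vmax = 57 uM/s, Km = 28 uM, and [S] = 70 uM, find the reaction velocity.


v = Vmax * [S] / (Km + [S])
v = 57 * 70 / (28 + 70)
v = 40.7143 uM/s

40.7143 uM/s


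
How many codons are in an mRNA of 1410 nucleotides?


codons = nucleotides / 3
codons = 1410 / 3 = 470

470


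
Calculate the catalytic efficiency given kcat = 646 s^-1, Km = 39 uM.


Catalytic efficiency = kcat / Km
= 646 / 39
= 16.5641 uM^-1*s^-1

16.5641 uM^-1*s^-1


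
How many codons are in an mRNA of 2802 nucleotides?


codons = nucleotides / 3
codons = 2802 / 3 = 934

934


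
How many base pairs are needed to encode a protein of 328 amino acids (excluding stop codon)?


Each amino acid = 1 codon = 3 bp
bp = 328 * 3 = 984 bp

984 bp


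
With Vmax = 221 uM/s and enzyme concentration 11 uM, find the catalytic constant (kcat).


kcat = Vmax / [E]t
kcat = 221 / 11
kcat = 20.0909 s^-1

20.0909 s^-1


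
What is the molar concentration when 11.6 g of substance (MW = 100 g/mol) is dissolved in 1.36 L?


C = (mass / MW) / volume
C = (11.6 / 100) / 1.36
C = 0.0853 M

0.0853 M


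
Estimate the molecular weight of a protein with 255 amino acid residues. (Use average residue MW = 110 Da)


MW = n_residues * 110 Da
MW = 255 * 110
MW = 28050 Da

28050 Da


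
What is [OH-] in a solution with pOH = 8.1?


[OH-] = 10^(-pOH)
[OH-] = 10^(-8.1)
[OH-] = 7.943e-09 M

7.943e-09 M


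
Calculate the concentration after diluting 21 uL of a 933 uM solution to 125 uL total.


C2 = C1 * V1 / V2
C2 = 933 * 21 / 125
C2 = 156.744 uM

156.744 uM


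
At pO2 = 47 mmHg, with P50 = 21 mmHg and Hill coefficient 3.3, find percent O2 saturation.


Y = pO2^n / (P50^n + pO2^n)
Y = 47^3.3 / (21^3.3 + 47^3.3)
Y = 93.45%

93.45%


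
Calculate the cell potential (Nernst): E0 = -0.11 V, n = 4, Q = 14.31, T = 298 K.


E = E0 - (RT/nF) * ln(Q)
E = -0.11 - (8.314 * 298 / (4 * 96485)) * ln(14.31)
E = -0.1271 V

-0.1271 V


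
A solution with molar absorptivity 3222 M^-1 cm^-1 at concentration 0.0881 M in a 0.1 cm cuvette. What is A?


A = epsilon * c * l
A = 3222 * 0.0881 * 0.1
A = 28.3858

28.3858


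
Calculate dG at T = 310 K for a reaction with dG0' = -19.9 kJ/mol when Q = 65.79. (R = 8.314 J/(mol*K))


dG = dG0' + RT * ln(Q) / 1000
dG = -19.9 + 8.314 * 310 * ln(65.79) / 1000
dG = -9.11 kJ/mol

-9.11 kJ/mol


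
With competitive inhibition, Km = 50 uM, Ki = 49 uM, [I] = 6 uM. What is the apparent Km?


Km_app = Km * (1 + [I]/Ki)
Km_app = 50 * (1 + 6/49)
Km_app = 56.1224 uM

56.1224 uM


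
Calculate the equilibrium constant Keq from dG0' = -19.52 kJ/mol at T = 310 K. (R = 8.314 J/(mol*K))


Keq = exp(-dG0 * 1000 / (R * T))
Keq = exp(-(-19.52) * 1000 / (8.314 * 310))
Keq = 1946.3284

1946.3284


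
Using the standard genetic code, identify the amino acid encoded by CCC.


Standard genetic code lookup.
Codon CCC -> Pro

Pro


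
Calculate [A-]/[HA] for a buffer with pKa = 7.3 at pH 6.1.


[A-]/[HA] = 10^(pH - pKa)
= 10^(6.1 - 7.3)
= 0.0631

0.0631


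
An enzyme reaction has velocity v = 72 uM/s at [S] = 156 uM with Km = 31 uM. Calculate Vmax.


Vmax = v * (Km + [S]) / [S]
Vmax = 72 * (31 + 156) / 156
Vmax = 86.3077 uM/s

86.3077 uM/s


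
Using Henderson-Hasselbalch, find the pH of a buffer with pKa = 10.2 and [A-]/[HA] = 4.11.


pH = pKa + log10([A-]/[HA])
pH = 10.2 + log10(4.11)
pH = 10.8138

10.8138


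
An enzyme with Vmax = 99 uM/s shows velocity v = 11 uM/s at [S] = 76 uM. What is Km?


Km = [S] * (Vmax - v) / v
Km = 76 * (99 - 11) / 11
Km = 608.0 uM

608.0 uM


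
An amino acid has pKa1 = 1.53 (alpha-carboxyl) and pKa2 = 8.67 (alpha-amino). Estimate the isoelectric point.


pI = (pKa1 + pKa2) / 2
pI = (1.53 + 8.67) / 2
pI = 5.1

5.1


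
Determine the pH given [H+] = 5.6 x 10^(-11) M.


pH = -log10([H+])
pH = -log10(5.6 x 10^(-11))
pH = 10.2518

10.2518


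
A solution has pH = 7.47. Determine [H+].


[H+] = 10^(-pH)
[H+] = 10^(-7.47)
[H+] = 3.388e-08 M

3.388e-08 M


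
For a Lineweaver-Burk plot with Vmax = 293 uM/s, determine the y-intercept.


y-intercept = 1/Vmax
= 1/293
= 0.0034 s/uM

0.0034 s/uM


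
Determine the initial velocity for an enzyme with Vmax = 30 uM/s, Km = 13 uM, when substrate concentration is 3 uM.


v = Vmax * [S] / (Km + [S])
v = 30 * 3 / (13 + 3)
v = 5.625 uM/s

5.625 uM/s


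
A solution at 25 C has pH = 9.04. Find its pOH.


pOH = 14 - pH
pOH = 14 - 9.04
pOH = 4.96

4.96


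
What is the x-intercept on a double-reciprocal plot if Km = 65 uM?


x-intercept = -1/Km
= -1/65
= -0.0154 1/uM

-0.0154 1/uM


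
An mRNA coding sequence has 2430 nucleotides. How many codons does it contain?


codons = nucleotides / 3
codons = 2430 / 3 = 810

810


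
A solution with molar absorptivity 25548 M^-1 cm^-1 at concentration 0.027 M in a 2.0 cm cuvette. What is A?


A = epsilon * c * l
A = 25548 * 0.027 * 2.0
A = 1379.592

1379.592


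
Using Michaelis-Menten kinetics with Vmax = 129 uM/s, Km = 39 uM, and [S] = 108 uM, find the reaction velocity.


v = Vmax * [S] / (Km + [S])
v = 129 * 108 / (39 + 108)
v = 94.7755 uM/s

94.7755 uM/s


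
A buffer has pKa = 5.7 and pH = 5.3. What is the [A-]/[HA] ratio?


[A-]/[HA] = 10^(pH - pKa)
= 10^(5.3 - 5.7)
= 0.3981

0.3981


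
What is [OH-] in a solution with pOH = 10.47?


[OH-] = 10^(-pOH)
[OH-] = 10^(-10.47)
[OH-] = 3.388e-11 M

3.388e-11 M


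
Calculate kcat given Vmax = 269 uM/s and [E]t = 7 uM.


kcat = Vmax / [E]t
kcat = 269 / 7
kcat = 38.4286 s^-1

38.4286 s^-1


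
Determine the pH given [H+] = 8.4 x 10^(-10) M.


pH = -log10([H+])
pH = -log10(8.4 x 10^(-10))
pH = 9.0757

9.0757


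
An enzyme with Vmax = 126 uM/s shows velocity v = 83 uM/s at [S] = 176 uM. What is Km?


Km = [S] * (Vmax - v) / v
Km = 176 * (126 - 83) / 83
Km = 91.1807 uM

91.1807 uM


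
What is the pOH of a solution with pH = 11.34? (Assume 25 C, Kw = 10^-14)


pOH = 14 - pH
pOH = 14 - 11.34
pOH = 2.66

2.66


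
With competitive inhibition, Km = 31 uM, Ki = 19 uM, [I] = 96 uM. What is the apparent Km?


Km_app = Km * (1 + [I]/Ki)
Km_app = 31 * (1 + 96/19)
Km_app = 187.6316 uM

187.6316 uM


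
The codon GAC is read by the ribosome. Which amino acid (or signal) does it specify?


Standard genetic code lookup.
Codon GAC -> Asp

Asp


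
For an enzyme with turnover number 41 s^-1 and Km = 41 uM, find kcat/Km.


Catalytic efficiency = kcat / Km
= 41 / 41
= 1.0 uM^-1*s^-1

1.0 uM^-1*s^-1


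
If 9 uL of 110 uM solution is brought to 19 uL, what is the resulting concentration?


C2 = C1 * V1 / V2
C2 = 110 * 9 / 19
C2 = 52.1053 uM

52.1053 uM


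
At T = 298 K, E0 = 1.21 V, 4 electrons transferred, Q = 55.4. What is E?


E = E0 - (RT/nF) * ln(Q)
E = 1.21 - (8.314 * 298 / (4 * 96485)) * ln(55.4)
E = 1.1842 V

1.1842 V


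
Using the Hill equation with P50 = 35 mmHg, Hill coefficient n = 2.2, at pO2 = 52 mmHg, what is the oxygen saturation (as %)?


Y = pO2^n / (P50^n + pO2^n)
Y = 52^2.2 / (35^2.2 + 52^2.2)
Y = 70.49%

70.49%


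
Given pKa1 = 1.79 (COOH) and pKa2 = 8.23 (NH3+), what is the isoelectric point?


pI = (pKa1 + pKa2) / 2
pI = (1.79 + 8.23) / 2
pI = 5.01

5.01


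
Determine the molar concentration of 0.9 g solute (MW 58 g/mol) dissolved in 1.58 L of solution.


C = (mass / MW) / volume
C = (0.9 / 58) / 1.58
C = 0.0098 M

0.0098 M


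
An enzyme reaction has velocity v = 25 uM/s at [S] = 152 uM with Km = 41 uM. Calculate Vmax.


Vmax = v * (Km + [S]) / [S]
Vmax = 25 * (41 + 152) / 152
Vmax = 31.7434 uM/s

31.7434 uM/s


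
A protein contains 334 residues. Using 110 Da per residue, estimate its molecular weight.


MW = n_residues * 110 Da
MW = 334 * 110
MW = 36740 Da

36740 Da


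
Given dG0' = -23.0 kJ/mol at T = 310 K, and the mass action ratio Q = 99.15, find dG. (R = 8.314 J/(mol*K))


dG = dG0' + RT * ln(Q) / 1000
dG = -23.0 + 8.314 * 310 * ln(99.15) / 1000
dG = -11.1529 kJ/mol

-11.1529 kJ/mol


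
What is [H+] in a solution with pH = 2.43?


[H+] = 10^(-pH)
[H+] = 10^(-2.43)
[H+] = 0.0037 M

0.0037 M


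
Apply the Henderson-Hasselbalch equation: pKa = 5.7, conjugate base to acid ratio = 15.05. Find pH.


pH = pKa + log10([A-]/[HA])
pH = 5.7 + log10(15.05)
pH = 6.8775

6.8775


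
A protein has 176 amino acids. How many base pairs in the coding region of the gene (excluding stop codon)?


Each amino acid = 1 codon = 3 bp
bp = 176 * 3 = 528 bp

528 bp


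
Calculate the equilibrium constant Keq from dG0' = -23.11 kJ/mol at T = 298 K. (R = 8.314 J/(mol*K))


Keq = exp(-dG0 * 1000 / (R * T))
Keq = exp(-(-23.11) * 1000 / (8.314 * 298))
Keq = 11245.0182

11245.0182


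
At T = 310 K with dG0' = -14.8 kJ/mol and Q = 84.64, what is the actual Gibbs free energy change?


dG = dG0' + RT * ln(Q) / 1000
dG = -14.8 + 8.314 * 310 * ln(84.64) / 1000
dG = -3.3607 kJ/mol

-3.3607 kJ/mol


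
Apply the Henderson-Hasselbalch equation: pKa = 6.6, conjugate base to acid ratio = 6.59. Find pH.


pH = pKa + log10([A-]/[HA])
pH = 6.6 + log10(6.59)
pH = 7.4189

7.4189


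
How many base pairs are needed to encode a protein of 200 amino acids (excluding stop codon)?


Each amino acid = 1 codon = 3 bp
bp = 200 * 3 = 600 bp

600 bp


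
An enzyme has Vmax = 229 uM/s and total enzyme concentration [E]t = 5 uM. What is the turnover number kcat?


kcat = Vmax / [E]t
kcat = 229 / 5
kcat = 45.8 s^-1

45.8 s^-1


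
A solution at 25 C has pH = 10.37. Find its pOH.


pOH = 14 - pH
pOH = 14 - 10.37
pOH = 3.63

3.63


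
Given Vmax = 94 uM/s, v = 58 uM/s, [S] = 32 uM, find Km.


Km = [S] * (Vmax - v) / v
Km = 32 * (94 - 58) / 58
Km = 19.8621 uM

19.8621 uM


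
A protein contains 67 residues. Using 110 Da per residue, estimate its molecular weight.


MW = n_residues * 110 Da
MW = 67 * 110
MW = 7370 Da

7370 Da


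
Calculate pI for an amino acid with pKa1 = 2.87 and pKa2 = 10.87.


pI = (pKa1 + pKa2) / 2
pI = (2.87 + 10.87) / 2
pI = 6.87

6.87


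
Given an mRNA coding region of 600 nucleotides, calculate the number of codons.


codons = nucleotides / 3
codons = 600 / 3 = 200

200


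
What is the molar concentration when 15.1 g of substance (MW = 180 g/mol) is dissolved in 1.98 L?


C = (mass / MW) / volume
C = (15.1 / 180) / 1.98
C = 0.0424 M

0.0424 M


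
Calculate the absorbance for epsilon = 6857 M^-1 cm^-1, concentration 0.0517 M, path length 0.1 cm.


A = epsilon * c * l
A = 6857 * 0.0517 * 0.1
A = 35.4507

35.4507


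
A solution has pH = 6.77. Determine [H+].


[H+] = 10^(-pH)
[H+] = 10^(-6.77)
[H+] = 1.698e-07 M

1.698e-07 M


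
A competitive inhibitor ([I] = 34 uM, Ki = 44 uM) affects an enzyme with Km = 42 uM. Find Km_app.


Km_app = Km * (1 + [I]/Ki)
Km_app = 42 * (1 + 34/44)
Km_app = 74.4545 uM

74.4545 uM


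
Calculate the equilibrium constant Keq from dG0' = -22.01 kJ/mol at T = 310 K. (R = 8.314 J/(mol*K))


Keq = exp(-dG0 * 1000 / (R * T))
Keq = exp(-(-22.01) * 1000 / (8.314 * 310))
Keq = 5114.3846

5114.3846


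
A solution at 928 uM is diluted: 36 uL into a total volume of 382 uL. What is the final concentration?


C2 = C1 * V1 / V2
C2 = 928 * 36 / 382
C2 = 87.4555 uM

87.4555 uM


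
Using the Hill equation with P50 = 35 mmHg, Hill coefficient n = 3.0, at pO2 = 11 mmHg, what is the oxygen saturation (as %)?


Y = pO2^n / (P50^n + pO2^n)
Y = 11^3.0 / (35^3.0 + 11^3.0)
Y = 3.01%

3.01%


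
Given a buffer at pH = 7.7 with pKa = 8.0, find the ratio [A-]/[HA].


[A-]/[HA] = 10^(pH - pKa)
= 10^(7.7 - 8.0)
= 0.5012

0.5012


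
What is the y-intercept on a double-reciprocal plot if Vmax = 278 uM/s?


y-intercept = 1/Vmax
= 1/278
= 0.0036 s/uM

0.0036 s/uM


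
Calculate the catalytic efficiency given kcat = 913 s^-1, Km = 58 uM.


Catalytic efficiency = kcat / Km
= 913 / 58
= 15.7414 uM^-1*s^-1

15.7414 uM^-1*s^-1


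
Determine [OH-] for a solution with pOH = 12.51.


[OH-] = 10^(-pOH)
[OH-] = 10^(-12.51)
[OH-] = 3.090e-13 M

3.090e-13 M


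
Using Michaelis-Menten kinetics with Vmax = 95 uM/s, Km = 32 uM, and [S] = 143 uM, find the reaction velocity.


v = Vmax * [S] / (Km + [S])
v = 95 * 143 / (32 + 143)
v = 77.6286 uM/s

77.6286 uM/s


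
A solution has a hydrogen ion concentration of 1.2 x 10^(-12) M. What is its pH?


pH = -log10([H+])
pH = -log10(1.2 x 10^(-12))
pH = 11.9208

11.9208


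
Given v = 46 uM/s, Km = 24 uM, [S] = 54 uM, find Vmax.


Vmax = v * (Km + [S]) / [S]
Vmax = 46 * (24 + 54) / 54
Vmax = 66.4444 uM/s

66.4444 uM/s


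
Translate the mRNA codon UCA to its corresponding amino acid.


Standard genetic code lookup.
Codon UCA -> Ser

Ser


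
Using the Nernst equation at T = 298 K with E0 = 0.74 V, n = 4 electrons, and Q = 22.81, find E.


E = E0 - (RT/nF) * ln(Q)
E = 0.74 - (8.314 * 298 / (4 * 96485)) * ln(22.81)
E = 0.7199 V

0.7199 V


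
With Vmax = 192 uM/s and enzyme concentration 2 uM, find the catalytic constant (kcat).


kcat = Vmax / [E]t
kcat = 192 / 2
kcat = 96.0 s^-1

96.0 s^-1


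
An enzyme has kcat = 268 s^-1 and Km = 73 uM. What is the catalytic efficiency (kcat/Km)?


Catalytic efficiency = kcat / Km
= 268 / 73
= 3.6712 uM^-1*s^-1

3.6712 uM^-1*s^-1


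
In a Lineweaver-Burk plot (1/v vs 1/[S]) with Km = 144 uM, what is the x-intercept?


x-intercept = -1/Km
= -1/144
= -0.0069 1/uM

-0.0069 1/uM


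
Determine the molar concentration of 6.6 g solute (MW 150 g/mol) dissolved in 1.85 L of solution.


C = (mass / MW) / volume
C = (6.6 / 150) / 1.85
C = 0.0238 M

0.0238 M


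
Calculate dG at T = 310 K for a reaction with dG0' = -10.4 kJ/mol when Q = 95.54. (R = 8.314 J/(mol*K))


dG = dG0' + RT * ln(Q) / 1000
dG = -10.4 + 8.314 * 310 * ln(95.54) / 1000
dG = 1.3515 kJ/mol

1.3515 kJ/mol


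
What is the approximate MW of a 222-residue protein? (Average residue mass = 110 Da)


MW = n_residues * 110 Da
MW = 222 * 110
MW = 24420 Da

24420 Da


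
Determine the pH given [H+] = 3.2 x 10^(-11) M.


pH = -log10([H+])
pH = -log10(3.2 x 10^(-11))
pH = 10.4949

10.4949


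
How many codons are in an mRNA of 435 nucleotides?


codons = nucleotides / 3
codons = 435 / 3 = 145

145


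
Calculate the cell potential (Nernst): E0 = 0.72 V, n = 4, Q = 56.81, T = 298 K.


E = E0 - (RT/nF) * ln(Q)
E = 0.72 - (8.314 * 298 / (4 * 96485)) * ln(56.81)
E = 0.6941 V

0.6941 V


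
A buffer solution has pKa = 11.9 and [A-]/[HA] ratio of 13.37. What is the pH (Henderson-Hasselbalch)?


pH = pKa + log10([A-]/[HA])
pH = 11.9 + log10(13.37)
pH = 13.0261

13.0261


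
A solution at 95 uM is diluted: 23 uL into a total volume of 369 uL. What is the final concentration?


C2 = C1 * V1 / V2
C2 = 95 * 23 / 369
C2 = 5.9214 uM

5.9214 uM


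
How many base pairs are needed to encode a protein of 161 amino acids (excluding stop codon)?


Each amino acid = 1 codon = 3 bp
bp = 161 * 3 = 483 bp

483 bp


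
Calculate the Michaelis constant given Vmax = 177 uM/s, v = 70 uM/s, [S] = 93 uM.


Km = [S] * (Vmax - v) / v
Km = 93 * (177 - 70) / 70
Km = 142.1571 uM

142.1571 uM


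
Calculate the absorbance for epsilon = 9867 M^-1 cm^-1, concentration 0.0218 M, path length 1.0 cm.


A = epsilon * c * l
A = 9867 * 0.0218 * 1.0
A = 215.1006

215.1006


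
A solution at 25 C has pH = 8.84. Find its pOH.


pOH = 14 - pH
pOH = 14 - 8.84
pOH = 5.16

5.16


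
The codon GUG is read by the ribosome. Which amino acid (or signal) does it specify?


Standard genetic code lookup.
Codon GUG -> Val

Val


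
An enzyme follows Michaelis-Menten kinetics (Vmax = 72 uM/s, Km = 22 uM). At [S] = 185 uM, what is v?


v = Vmax * [S] / (Km + [S])
v = 72 * 185 / (22 + 185)
v = 64.3478 uM/s

64.3478 uM/s


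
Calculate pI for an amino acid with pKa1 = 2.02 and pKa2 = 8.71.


pI = (pKa1 + pKa2) / 2
pI = (2.02 + 8.71) / 2
pI = 5.365

5.365


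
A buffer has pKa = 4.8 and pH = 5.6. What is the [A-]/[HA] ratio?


[A-]/[HA] = 10^(pH - pKa)
= 10^(5.6 - 4.8)
= 6.3096

6.3096


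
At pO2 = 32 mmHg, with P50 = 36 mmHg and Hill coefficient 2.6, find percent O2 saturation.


Y = pO2^n / (P50^n + pO2^n)
Y = 32^2.6 / (36^2.6 + 32^2.6)
Y = 42.4%

42.4%


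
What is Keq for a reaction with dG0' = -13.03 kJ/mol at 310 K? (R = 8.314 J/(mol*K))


Keq = exp(-dG0 * 1000 / (R * T))
Keq = exp(-(-13.03) * 1000 / (8.314 * 310))
Keq = 156.8986

156.8986


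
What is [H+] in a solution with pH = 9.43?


[H+] = 10^(-pH)
[H+] = 10^(-9.43)
[H+] = 3.715e-10 M

3.715e-10 M


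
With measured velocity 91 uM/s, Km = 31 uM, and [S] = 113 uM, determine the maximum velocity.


Vmax = v * (Km + [S]) / [S]
Vmax = 91 * (31 + 113) / 113
Vmax = 115.9646 uM/s

115.9646 uM/s


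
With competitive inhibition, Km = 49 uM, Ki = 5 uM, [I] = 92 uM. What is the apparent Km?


Km_app = Km * (1 + [I]/Ki)
Km_app = 49 * (1 + 92/5)
Km_app = 950.6 uM

950.6 uM


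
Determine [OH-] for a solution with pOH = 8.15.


[OH-] = 10^(-pOH)
[OH-] = 10^(-8.15)
[OH-] = 7.079e-09 M

7.079e-09 M


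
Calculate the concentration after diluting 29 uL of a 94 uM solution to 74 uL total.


C2 = C1 * V1 / V2
C2 = 94 * 29 / 74
C2 = 36.8378 uM

36.8378 uM


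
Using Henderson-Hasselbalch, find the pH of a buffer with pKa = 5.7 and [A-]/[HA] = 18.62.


pH = pKa + log10([A-]/[HA])
pH = 5.7 + log10(18.62)
pH = 6.97

6.97


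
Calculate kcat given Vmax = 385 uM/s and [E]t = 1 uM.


kcat = Vmax / [E]t
kcat = 385 / 1
kcat = 385.0 s^-1

385.0 s^-1


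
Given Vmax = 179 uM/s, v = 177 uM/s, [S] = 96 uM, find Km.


Km = [S] * (Vmax - v) / v
Km = 96 * (179 - 177) / 177
Km = 1.0847 uM

1.0847 uM


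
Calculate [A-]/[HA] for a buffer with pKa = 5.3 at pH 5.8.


[A-]/[HA] = 10^(pH - pKa)
= 10^(5.8 - 5.3)
= 3.1623

3.1623


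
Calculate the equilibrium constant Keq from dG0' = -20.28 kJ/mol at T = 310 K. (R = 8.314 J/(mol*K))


Keq = exp(-dG0 * 1000 / (R * T))
Keq = exp(-(-20.28) * 1000 / (8.314 * 310))
Keq = 2613.8452

2613.8452


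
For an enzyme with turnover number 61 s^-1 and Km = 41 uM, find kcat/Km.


Catalytic efficiency = kcat / Km
= 61 / 41
= 1.4878 uM^-1*s^-1

1.4878 uM^-1*s^-1


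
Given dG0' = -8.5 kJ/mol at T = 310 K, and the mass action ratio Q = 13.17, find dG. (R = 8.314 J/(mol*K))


dG = dG0' + RT * ln(Q) / 1000
dG = -8.5 + 8.314 * 310 * ln(13.17) / 1000
dG = -1.8558 kJ/mol

-1.8558 kJ/mol


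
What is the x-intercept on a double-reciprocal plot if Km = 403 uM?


x-intercept = -1/Km
= -1/403
= -0.0025 1/uM

-0.0025 1/uM


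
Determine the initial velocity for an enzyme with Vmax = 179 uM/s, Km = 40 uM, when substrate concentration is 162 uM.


v = Vmax * [S] / (Km + [S])
v = 179 * 162 / (40 + 162)
v = 143.5545 uM/s

143.5545 uM/s


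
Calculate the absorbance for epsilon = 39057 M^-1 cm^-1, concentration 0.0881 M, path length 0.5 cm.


A = epsilon * c * l
A = 39057 * 0.0881 * 0.5
A = 1720.4608

1720.4608


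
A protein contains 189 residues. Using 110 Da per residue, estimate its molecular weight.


MW = n_residues * 110 Da
MW = 189 * 110
MW = 20790 Da

20790 Da


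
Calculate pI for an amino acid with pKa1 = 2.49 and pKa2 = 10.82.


pI = (pKa1 + pKa2) / 2
pI = (2.49 + 10.82) / 2
pI = 6.655

6.655


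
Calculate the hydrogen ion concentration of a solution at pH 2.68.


[H+] = 10^(-pH)
[H+] = 10^(-2.68)
[H+] = 0.0021 M

0.0021 M


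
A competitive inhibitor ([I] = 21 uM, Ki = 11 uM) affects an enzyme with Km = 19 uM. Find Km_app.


Km_app = Km * (1 + [I]/Ki)
Km_app = 19 * (1 + 21/11)
Km_app = 55.2727 uM

55.2727 uM


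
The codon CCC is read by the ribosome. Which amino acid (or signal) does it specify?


Standard genetic code lookup.
Codon CCC -> Pro

Pro


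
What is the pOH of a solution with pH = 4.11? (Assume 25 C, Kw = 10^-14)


pOH = 14 - pH
pOH = 14 - 4.11
pOH = 9.89

9.89


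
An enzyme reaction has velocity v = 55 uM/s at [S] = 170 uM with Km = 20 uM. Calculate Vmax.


Vmax = v * (Km + [S]) / [S]
Vmax = 55 * (20 + 170) / 170
Vmax = 61.4706 uM/s

61.4706 uM/s


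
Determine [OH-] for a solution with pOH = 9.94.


[OH-] = 10^(-pOH)
[OH-] = 10^(-9.94)
[OH-] = 1.148e-10 M

1.148e-10 M


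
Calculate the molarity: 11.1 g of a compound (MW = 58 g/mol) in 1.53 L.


C = (mass / MW) / volume
C = (11.1 / 58) / 1.53
C = 0.1251 M

0.1251 M


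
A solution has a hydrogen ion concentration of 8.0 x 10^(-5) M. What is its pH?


pH = -log10([H+])
pH = -log10(8.0 x 10^(-5))
pH = 4.0969

4.0969


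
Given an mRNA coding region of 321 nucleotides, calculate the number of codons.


codons = nucleotides / 3
codons = 321 / 3 = 107

107


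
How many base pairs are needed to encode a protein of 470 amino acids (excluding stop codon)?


Each amino acid = 1 codon = 3 bp
bp = 470 * 3 = 1410 bp

1410 bp


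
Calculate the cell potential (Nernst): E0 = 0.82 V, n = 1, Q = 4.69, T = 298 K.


E = E0 - (RT/nF) * ln(Q)
E = 0.82 - (8.314 * 298 / (1 * 96485)) * ln(4.69)
E = 0.7803 V

0.7803 V


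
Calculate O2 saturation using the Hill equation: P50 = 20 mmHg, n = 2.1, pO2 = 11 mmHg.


Y = pO2^n / (P50^n + pO2^n)
Y = 11^2.1 / (20^2.1 + 11^2.1)
Y = 22.18%

22.18%


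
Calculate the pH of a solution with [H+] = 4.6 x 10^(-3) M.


pH = -log10([H+])
pH = -log10(4.6 x 10^(-3))
pH = 2.3372

2.3372


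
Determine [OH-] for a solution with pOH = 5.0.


[OH-] = 10^(-pOH)
[OH-] = 10^(-5.0)
[OH-] = 1.000e-05 M

1.000e-05 M


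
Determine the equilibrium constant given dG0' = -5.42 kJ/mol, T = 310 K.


Keq = exp(-dG0 * 1000 / (R * T))
Keq = exp(-(-5.42) * 1000 / (8.314 * 310))
Keq = 8.1902

8.1902


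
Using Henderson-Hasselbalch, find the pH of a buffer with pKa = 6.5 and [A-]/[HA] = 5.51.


pH = pKa + log10([A-]/[HA])
pH = 6.5 + log10(5.51)
pH = 7.2412

7.2412


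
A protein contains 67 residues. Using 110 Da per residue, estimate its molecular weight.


MW = n_residues * 110 Da
MW = 67 * 110
MW = 7370 Da

7370 Da


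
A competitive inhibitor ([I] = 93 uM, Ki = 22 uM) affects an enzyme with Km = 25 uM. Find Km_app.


Km_app = Km * (1 + [I]/Ki)
Km_app = 25 * (1 + 93/22)
Km_app = 130.6818 uM

130.6818 uM


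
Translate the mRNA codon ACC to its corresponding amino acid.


Standard genetic code lookup.
Codon ACC -> Thr

Thr


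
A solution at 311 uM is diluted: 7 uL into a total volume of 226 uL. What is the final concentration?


C2 = C1 * V1 / V2
C2 = 311 * 7 / 226
C2 = 9.6327 uM

9.6327 uM


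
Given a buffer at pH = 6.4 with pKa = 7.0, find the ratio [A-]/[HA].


[A-]/[HA] = 10^(pH - pKa)
= 10^(6.4 - 7.0)
= 0.2512

0.2512


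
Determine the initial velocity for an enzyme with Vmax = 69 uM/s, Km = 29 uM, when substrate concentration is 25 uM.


v = Vmax * [S] / (Km + [S])
v = 69 * 25 / (29 + 25)
v = 31.9444 uM/s

31.9444 uM/s


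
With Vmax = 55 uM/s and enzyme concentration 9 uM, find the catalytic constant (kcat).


kcat = Vmax / [E]t
kcat = 55 / 9
kcat = 6.1111 s^-1

6.1111 s^-1


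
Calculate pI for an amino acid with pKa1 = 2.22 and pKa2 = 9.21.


pI = (pKa1 + pKa2) / 2
pI = (2.22 + 9.21) / 2
pI = 5.715

5.715


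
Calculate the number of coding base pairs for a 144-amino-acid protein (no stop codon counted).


Each amino acid = 1 codon = 3 bp
bp = 144 * 3 = 432 bp

432 bp


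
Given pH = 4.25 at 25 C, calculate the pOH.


pOH = 14 - pH
pOH = 14 - 4.25
pOH = 9.75

9.75


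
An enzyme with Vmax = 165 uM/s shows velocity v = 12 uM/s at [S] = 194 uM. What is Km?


Km = [S] * (Vmax - v) / v
Km = 194 * (165 - 12) / 12
Km = 2473.5 uM

2473.5 uM


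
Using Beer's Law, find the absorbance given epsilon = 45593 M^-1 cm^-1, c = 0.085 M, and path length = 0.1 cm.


A = epsilon * c * l
A = 45593 * 0.085 * 0.1
A = 387.5405

387.5405


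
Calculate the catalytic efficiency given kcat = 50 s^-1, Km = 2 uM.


Catalytic efficiency = kcat / Km
= 50 / 2
= 25.0 uM^-1*s^-1

25.0 uM^-1*s^-1


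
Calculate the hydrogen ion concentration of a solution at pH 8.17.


[H+] = 10^(-pH)
[H+] = 10^(-8.17)
[H+] = 6.761e-09 M

6.761e-09 M


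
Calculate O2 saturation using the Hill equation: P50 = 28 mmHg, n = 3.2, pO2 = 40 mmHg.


Y = pO2^n / (P50^n + pO2^n)
Y = 40^3.2 / (28^3.2 + 40^3.2)
Y = 75.79%

75.79%


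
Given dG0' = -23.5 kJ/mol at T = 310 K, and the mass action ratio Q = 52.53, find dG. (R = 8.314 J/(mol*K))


dG = dG0' + RT * ln(Q) / 1000
dG = -23.5 + 8.314 * 310 * ln(52.53) / 1000
dG = -13.2902 kJ/mol

-13.2902 kJ/mol


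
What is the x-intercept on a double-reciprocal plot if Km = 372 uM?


x-intercept = -1/Km
= -1/372
= -0.0027 1/uM

-0.0027 1/uM


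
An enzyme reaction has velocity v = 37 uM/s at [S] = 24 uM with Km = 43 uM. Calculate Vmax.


Vmax = v * (Km + [S]) / [S]
Vmax = 37 * (43 + 24) / 24
Vmax = 103.2917 uM/s

103.2917 uM/s


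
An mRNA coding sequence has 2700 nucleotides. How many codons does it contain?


codons = nucleotides / 3
codons = 2700 / 3 = 900

900


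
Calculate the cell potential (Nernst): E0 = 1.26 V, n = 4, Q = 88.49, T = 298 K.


E = E0 - (RT/nF) * ln(Q)
E = 1.26 - (8.314 * 298 / (4 * 96485)) * ln(88.49)
E = 1.2312 V

1.2312 V


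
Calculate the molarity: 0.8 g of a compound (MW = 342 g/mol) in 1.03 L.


C = (mass / MW) / volume
C = (0.8 / 342) / 1.03
C = 0.0023 M

0.0023 M


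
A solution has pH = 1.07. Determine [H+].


[H+] = 10^(-pH)
[H+] = 10^(-1.07)
[H+] = 0.0851 M

0.0851 M


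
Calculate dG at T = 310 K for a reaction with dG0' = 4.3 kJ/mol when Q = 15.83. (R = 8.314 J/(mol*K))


dG = dG0' + RT * ln(Q) / 1000
dG = 4.3 + 8.314 * 310 * ln(15.83) / 1000
dG = 11.4184 kJ/mol

11.4184 kJ/mol


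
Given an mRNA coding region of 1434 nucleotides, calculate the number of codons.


codons = nucleotides / 3
codons = 1434 / 3 = 478

478


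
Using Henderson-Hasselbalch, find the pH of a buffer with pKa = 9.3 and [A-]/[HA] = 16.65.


pH = pKa + log10([A-]/[HA])
pH = 9.3 + log10(16.65)
pH = 10.5214

10.5214


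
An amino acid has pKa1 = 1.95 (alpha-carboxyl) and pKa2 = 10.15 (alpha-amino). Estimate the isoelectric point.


pI = (pKa1 + pKa2) / 2
pI = (1.95 + 10.15) / 2
pI = 6.05

6.05


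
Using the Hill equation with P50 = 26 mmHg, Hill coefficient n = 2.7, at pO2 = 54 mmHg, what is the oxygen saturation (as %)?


Y = pO2^n / (P50^n + pO2^n)
Y = 54^2.7 / (26^2.7 + 54^2.7)
Y = 87.8%

87.8%


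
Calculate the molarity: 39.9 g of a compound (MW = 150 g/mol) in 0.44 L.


C = (mass / MW) / volume
C = (39.9 / 150) / 0.44
C = 0.6045 M

0.6045 M


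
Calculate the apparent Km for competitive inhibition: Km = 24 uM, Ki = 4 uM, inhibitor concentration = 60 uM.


Km_app = Km * (1 + [I]/Ki)
Km_app = 24 * (1 + 60/4)
Km_app = 384.0 uM

384.0 uM


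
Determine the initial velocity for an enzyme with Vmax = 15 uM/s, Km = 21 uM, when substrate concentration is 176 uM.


v = Vmax * [S] / (Km + [S])
v = 15 * 176 / (21 + 176)
v = 13.401 uM/s

13.401 uM/s


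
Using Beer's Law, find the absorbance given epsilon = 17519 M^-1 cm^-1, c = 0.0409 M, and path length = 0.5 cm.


A = epsilon * c * l
A = 17519 * 0.0409 * 0.5
A = 358.2636

358.2636
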